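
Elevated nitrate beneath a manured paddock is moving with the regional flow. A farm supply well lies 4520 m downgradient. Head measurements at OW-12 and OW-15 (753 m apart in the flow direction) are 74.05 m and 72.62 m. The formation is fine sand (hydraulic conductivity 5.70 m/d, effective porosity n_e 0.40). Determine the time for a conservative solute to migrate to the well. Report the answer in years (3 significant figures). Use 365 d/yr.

458 years

Hydraulic gradient i = (74.05 − 72.62) / 753 = 1.43 / 753 = 0.001899
q = Ki = 5.70 × 0.001899 = 0.01082 m/d
Seepage velocity v = q / n = 0.01082 / 0.40 = 0.02706 m/d
t = L / v = 4520 / 0.02706 = 167000 d
   = 167000 / 365 = 458 yr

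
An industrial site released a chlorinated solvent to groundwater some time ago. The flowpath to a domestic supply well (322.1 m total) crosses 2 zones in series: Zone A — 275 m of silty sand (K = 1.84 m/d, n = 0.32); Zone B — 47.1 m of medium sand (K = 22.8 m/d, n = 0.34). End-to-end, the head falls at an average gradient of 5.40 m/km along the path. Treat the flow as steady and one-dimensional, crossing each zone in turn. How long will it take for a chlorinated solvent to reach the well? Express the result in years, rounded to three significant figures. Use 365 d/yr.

24.8 years

Steady 1-D flow in series ⇒ the Darcy flux q is identical in every zone and the zone head losses add (resistances L/K in series).
Σ(L/K) = 275/1.84 + 47.1/22.8 = 149.5 + 2.066 = 151.5 d
K_eq = L_total / Σ(L/K) = 322.1 / 151.5 = 2.126 m/d
q = K_eq · i = 2.126 × 0.0054 = 0.01148 m/d (same in every zone)
Zone A: v = q/n = 0.01148/0.32 = 0.03587 m/d → t_A = 275/0.03587 = 7666 d
Zone B: v = q/n = 0.01148/0.34 = 0.03376 m/d → t_B = 47.1/0.03376 = 1395 d
Total t = 7666 + 1395 = 9061 d
   = 9061 / 365 = 24.8 yr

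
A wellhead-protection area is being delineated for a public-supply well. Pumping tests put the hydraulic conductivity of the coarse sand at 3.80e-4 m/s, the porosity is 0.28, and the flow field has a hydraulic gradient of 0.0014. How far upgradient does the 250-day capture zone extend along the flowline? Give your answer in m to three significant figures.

41.0 m

K = 3.80e-4 m/s × 86400 s/d = 32.83 m/d
q = Ki = 32.83 × 0.0014 = 0.04596 m/d
Seepage velocity v = q / n = 0.04596 / 0.28 = 0.1642 m/d
L = v × T = 0.1642 × 250 = 41.04 m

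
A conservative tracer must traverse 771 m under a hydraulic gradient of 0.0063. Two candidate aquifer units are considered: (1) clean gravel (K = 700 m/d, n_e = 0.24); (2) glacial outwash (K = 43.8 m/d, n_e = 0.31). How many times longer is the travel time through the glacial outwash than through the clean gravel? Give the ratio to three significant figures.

20.6

Unit 1 (clean gravel): v = 700×0.0063/0.24 = 18.38 m/d, t = 771/18.38 = 41.96 d
Unit 2 (glacial outwash): v = 43.8×0.0063/0.31 = 0.8901 m/d, t = 771/0.8901 = 866.2 d
t(glacial outwash) / t(clean gravel) = 866.2/41.96 = 20.6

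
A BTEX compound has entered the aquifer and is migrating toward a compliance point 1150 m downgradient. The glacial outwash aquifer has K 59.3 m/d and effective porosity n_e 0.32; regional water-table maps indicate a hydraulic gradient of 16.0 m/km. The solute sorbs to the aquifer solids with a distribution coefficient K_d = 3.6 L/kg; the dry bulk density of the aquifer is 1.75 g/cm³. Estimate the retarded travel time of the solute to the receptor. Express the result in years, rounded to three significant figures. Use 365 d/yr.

22.0 years

Specific discharge q = 59.3 × 0.016 = 0.9488 m/d
v_s = q/n_e = 0.9488/0.32 = 2.965 m/d
Retardation R = 1 + ρ_b·K_d/n = 1 + 1.75×3.6/0.32 = 20.69
Contaminant velocity v_c = v/R = 2.965/20.69 = 0.1433 m/d
t = L/v_c = 1150/0.1433 = 8024 d
   = 8024/365 = 22.0 yr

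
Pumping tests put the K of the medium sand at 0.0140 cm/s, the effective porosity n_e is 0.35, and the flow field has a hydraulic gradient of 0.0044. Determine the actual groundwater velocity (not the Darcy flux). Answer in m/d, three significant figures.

K = 0.0140 cm/s × 864 = 12.10 m/d
Darcy flux q = K·i = 12.10 × 0.0044 = 0.05322 m/d
Seepage velocity v = q / n = 0.05322 / 0.35 = 0.1521 m/d

0.152 m/d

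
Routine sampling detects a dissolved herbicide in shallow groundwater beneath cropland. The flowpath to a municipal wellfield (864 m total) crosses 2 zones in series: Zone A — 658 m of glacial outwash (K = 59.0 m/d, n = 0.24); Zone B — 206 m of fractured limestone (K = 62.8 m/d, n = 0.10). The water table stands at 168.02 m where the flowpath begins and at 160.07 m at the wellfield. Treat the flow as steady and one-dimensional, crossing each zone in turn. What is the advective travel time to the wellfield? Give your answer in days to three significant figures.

Total head drop ΔH = 168.02 − 160.07 = 7.95 m
Continuity: the same q passes through each zone, so ΔH = q·Σ(L_j/K_j) — the zones act as resistances in series.
Σ(L/K) = 658/59.0 + 206/62.8 = 11.15 + 3.280 = 14.43 d
q = ΔH / Σ(L/K) = 7.95 / 14.43 = 0.5508 m/d (same in every zone)
Zone A: v = q/n = 0.5508/0.24 = 2.295 m/d → t_A = 658/2.295 = 286.7 d
Zone B: v = q/n = 0.5508/0.10 = 5.508 m/d → t_B = 206/5.508 = 37.40 d
Total t = 286.7 + 37.40 = 324.1 d

324 days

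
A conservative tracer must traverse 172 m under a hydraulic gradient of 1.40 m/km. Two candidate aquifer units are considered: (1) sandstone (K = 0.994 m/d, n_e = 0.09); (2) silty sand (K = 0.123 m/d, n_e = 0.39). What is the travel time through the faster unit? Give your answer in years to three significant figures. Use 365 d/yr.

30.5 years

Unit 1 (sandstone): v = 0.994×0.0014/0.09 = 0.01546 m/d, t = 172/0.01546 = 11120 d
Unit 2 (silty sand): v = 0.123×0.0014/0.39 = 4.415e-4 m/d, t = 172/4.415e-4 = 389500 d
Faster: 11120 d / 365 = 30.5 yr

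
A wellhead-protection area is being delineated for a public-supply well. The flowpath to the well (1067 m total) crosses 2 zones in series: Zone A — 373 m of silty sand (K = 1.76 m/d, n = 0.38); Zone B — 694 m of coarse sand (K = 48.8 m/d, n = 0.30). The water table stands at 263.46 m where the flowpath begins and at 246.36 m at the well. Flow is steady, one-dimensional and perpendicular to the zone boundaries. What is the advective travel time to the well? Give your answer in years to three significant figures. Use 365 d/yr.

12.7 years

Total head drop ΔH = 263.46 − 246.36 = 17.10 m
Steady 1-D flow in series ⇒ the Darcy flux q is identical in every zone and the zone head losses add (resistances L/K in series).
Σ(L/K) = 373/1.76 + 694/48.8 = 211.9 + 14.22 = 226.2 d
q = ΔH / Σ(L/K) = 17.10 / 226.2 = 0.07561 m/d (same in every zone)
Zone A: v = q/n = 0.07561/0.38 = 0.1990 m/d → t_A = 373/0.1990 = 1875 d
Zone B: v = q/n = 0.07561/0.30 = 0.2520 m/d → t_B = 694/0.2520 = 2754 d
Total t = 1875 + 2754 = 4628 d
   = 4628 / 365 = 12.7 yr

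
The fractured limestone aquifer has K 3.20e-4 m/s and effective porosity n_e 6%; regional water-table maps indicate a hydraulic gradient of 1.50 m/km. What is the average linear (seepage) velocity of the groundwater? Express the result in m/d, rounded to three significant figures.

0.691 m/d

K = 3.20e-4 m/s × 86400 s/d = 27.65 m/d
Darcy flux q = K·i = 27.65 × 0.0015 = 0.04147 m/d
v_s = q/n_e = 0.04147/0.06 = 0.6912 m/d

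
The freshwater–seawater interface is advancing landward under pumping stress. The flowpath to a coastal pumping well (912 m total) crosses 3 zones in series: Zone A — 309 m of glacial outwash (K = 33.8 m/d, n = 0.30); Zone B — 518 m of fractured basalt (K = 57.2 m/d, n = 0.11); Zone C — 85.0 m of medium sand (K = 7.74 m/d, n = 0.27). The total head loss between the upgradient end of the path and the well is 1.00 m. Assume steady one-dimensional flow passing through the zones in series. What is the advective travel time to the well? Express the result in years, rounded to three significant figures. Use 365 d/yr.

13.8 years

Steady 1-D flow in series ⇒ the Darcy flux q is identical in every zone and the zone head losses add (resistances L/K in series).
Σ(L/K) = 309/33.8 + 518/57.2 + 85.0/7.74 = 9.142 + 9.056 + 10.98 = 29.18 d
q = ΔH / Σ(L/K) = 1.00 / 29.18 = 0.03427 m/d (same in every zone)
Zone A: v = q/n = 0.03427/0.30 = 0.1142 m/d → t_A = 309/0.1142 = 2705 d
Zone B: v = q/n = 0.03427/0.11 = 0.3115 m/d → t_B = 518/0.3115 = 1663 d
Zone C: v = q/n = 0.03427/0.27 = 0.1269 m/d → t_C = 85.0/0.1269 = 669.7 d
Total t = 2705 + 1663 + 669.7 = 5037 d
   = 5037 / 365 = 13.8 yr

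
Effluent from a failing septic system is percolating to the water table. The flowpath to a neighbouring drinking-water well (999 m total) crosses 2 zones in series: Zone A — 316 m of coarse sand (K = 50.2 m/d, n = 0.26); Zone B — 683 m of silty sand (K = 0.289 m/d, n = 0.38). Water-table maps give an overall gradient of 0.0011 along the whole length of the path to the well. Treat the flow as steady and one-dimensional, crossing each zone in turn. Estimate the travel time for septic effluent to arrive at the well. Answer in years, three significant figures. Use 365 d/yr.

Steady 1-D flow in series ⇒ the Darcy flux q is identical in every zone and the zone head losses add (resistances L/K in series).
Σ(L/K) = 316/50.2 + 683/0.289 = 6.295 + 2363 = 2370 d
K_eq = L_total / Σ(L/K) = 999 / 2370 = 0.4216 m/d
q = K_eq · i = 0.4216 × 0.0011 = 4.637e-4 m/d (same in every zone)
Zone A: v = q/n = 4.637e-4/0.26 = 0.001784 m/d → t_A = 316/0.001784 = 177200 d
Zone B: v = q/n = 4.637e-4/0.38 = 0.001220 m/d → t_B = 683/0.001220 = 559700 d
Total t = 177200 + 559700 = 736800 d
   = 736800 / 365 = 2020 yr

2020 years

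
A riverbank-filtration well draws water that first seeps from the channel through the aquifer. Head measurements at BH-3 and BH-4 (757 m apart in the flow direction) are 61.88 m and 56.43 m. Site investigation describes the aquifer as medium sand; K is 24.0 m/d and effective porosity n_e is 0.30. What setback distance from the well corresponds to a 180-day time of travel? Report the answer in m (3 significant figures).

104 m

Hydraulic gradient i = (61.88 − 56.43) / 757 = 5.45 / 757 = 0.007199
q = Ki = 24.0 × 0.007199 = 0.1728 m/d
v = Ki/n = 24.0·0.007199/0.30 = 0.5760 m/d
L = v × T = 0.5760 × 180 = 103.7 m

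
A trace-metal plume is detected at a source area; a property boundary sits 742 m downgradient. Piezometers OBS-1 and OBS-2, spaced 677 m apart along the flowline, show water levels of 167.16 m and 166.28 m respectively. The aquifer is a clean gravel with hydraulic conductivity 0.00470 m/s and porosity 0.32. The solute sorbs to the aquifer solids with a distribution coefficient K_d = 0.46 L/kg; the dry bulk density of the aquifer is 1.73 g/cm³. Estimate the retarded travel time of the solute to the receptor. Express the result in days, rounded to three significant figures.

Hydraulic gradient i = (167.16 − 166.28) / 677 = 0.88 / 677 = 0.001300
K = 0.00470 m/s × 86400 s/d = 406.1 m/d
q = Ki = 406.1 × 0.001300 = 0.5278 m/d
v = Ki/n = 406.1·0.001300/0.32 = 1.650 m/d
Retardation R = 1 + ρ_b·K_d/n = 1 + 1.73×0.46/0.32 = 3.487
Contaminant velocity v_c = v/R = 1.650/3.487 = 0.4731 m/d
t = L/v_c = 742/0.4731 = 1569 d

1570 days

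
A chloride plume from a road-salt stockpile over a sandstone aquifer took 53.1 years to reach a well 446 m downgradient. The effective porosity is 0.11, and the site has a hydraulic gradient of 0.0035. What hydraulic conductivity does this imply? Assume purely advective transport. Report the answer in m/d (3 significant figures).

0.723 m/d

t = 53.1 years = 19380 d
v = L / t = 446 / 19380 = 0.02301 m/d
K = v · n / i = 0.02301 × 0.11 / 0.0035 = 0.723 m/d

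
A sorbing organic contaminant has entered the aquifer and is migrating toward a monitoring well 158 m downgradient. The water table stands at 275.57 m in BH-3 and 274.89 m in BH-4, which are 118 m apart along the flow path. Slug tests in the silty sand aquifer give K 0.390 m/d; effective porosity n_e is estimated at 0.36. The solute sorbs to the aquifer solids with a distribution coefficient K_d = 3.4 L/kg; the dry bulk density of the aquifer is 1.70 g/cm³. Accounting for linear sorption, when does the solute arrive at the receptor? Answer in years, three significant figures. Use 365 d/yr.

1180 years

Hydraulic gradient i = (275.57 − 274.89) / 118 = 0.68 / 118 = 0.005763
Darcy flux q = K·i = 0.390 × 0.005763 = 0.002247 m/d
v = Ki/n = 0.390·0.005763/0.36 = 0.006243 m/d
Retardation R = 1 + ρ_b·K_d/n = 1 + 1.70×3.4/0.36 = 17.06
Contaminant velocity v_c = v/R = 0.006243/17.06 = 3.660e-4 m/d
t = L/v_c = 158/3.660e-4 = 431700 d
   = 431700/365 = 1180 yr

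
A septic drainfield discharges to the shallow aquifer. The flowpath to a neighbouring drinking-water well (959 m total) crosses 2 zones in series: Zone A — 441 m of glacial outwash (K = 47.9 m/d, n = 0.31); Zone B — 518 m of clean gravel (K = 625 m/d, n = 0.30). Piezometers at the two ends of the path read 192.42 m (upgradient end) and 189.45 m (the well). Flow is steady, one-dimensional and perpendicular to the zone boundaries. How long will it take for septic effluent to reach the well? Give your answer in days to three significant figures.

Total head drop ΔH = 192.42 − 189.45 = 2.97 m
Steady 1-D flow in series ⇒ the Darcy flux q is identical in every zone and the zone head losses add (resistances L/K in series).
Σ(L/K) = 441/47.9 + 518/625 = 9.207 + 0.8288 = 10.04 d
q = ΔH / Σ(L/K) = 2.97 / 10.04 = 0.2959 m/d (same in every zone)
Zone A: v = q/n = 0.2959/0.31 = 0.9547 m/d → t_A = 441/0.9547 = 461.9 d
Zone B: v = q/n = 0.2959/0.30 = 0.9865 m/d → t_B = 518/0.9865 = 525.1 d
Total t = 461.9 + 525.1 = 987.0 d

987 days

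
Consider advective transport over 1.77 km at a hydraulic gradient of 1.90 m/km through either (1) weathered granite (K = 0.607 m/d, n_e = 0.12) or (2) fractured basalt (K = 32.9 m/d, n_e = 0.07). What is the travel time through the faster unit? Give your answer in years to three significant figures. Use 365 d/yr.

5.43 years

Unit 1 (weathered granite): v = 0.607×0.0019/0.12 = 0.009611 m/d, t = 1770/0.009611 = 184200 d
Unit 2 (fractured basalt): v = 32.9×0.0019/0.07 = 0.8930 m/d, t = 1770/0.8930 = 1982 d
Faster: 1982 d / 365 = 5.43 yr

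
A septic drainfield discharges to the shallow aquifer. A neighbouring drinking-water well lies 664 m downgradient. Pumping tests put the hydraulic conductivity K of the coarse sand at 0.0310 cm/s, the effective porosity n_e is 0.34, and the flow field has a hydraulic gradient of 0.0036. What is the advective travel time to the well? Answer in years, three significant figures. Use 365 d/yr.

6.41 years

K = 0.0310 cm/s × 864 = 26.78 m/d
Specific discharge q = 26.78 × 0.0036 = 0.09642 m/d
Seepage velocity v = q / n = 0.09642 / 0.34 = 0.2836 m/d
t = L / v = 664 / 0.2836 = 2341 d
   = 2341 / 365 = 6.41 yr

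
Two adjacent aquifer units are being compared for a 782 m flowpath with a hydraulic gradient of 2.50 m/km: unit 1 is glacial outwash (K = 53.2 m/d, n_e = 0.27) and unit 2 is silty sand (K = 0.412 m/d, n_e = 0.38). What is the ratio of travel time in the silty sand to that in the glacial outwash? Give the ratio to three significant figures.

182

Unit 1 (glacial outwash): v = 53.2×0.0025/0.27 = 0.4926 m/d, t = 782/0.4926 = 1588 d
Unit 2 (silty sand): v = 0.412×0.0025/0.38 = 0.002711 m/d, t = 782/0.002711 = 288500 d
t(silty sand) / t(glacial outwash) = 288500/1588 = 182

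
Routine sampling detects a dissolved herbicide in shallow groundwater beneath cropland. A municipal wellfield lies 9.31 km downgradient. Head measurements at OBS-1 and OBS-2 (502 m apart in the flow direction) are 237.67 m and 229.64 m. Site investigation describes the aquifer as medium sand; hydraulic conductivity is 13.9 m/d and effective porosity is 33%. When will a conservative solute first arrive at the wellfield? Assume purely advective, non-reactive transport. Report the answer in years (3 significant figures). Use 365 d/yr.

Hydraulic gradient i = (237.67 − 229.64) / 502 = 8.03 / 502 = 0.01600
q = Ki = 13.9 × 0.01600 = 0.2223 m/d
v_s = q/n_e = 0.2223/0.33 = 0.6738 m/d
L = 9.31 km = 9310 m
t = L / v = 9310 / 0.6738 = 13820 d
   = 13820 / 365 = 37.9 yr

37.9 years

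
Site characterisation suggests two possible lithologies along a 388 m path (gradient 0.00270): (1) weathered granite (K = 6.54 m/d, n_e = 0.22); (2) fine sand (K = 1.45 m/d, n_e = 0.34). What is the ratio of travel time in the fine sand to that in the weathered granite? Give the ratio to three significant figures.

Unit 1 (weathered granite): v = 6.54×0.0027/0.22 = 0.08026 m/d, t = 388/0.08026 = 4834 d
Unit 2 (fine sand): v = 1.45×0.0027/0.34 = 0.01151 m/d, t = 388/0.01151 = 33700 d
t(fine sand) / t(weathered granite) = 33700/4834 = 6.97

6.97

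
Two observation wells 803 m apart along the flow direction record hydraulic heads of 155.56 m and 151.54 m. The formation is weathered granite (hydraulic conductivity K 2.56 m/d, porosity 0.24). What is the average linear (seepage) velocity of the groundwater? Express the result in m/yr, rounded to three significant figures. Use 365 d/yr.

19.5 m/yr

Hydraulic gradient i = (155.56 − 151.54) / 803 = 4.02 / 803 = 0.005006
Specific discharge q = 2.56 × 0.005006 = 0.01282 m/d
v = Ki/n = 2.56·0.005006/0.24 = 0.05340 m/d
   = 0.05340 × 365 = 19.5 m/yr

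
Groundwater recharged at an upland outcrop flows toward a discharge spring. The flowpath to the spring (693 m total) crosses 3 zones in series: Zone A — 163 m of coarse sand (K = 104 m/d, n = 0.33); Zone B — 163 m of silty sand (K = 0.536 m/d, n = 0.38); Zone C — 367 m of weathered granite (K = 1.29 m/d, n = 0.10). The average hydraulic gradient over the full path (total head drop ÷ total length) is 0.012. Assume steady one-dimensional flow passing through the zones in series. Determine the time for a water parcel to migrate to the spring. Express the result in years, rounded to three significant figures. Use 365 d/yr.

29.6 years

Steady 1-D flow in series ⇒ the Darcy flux q is identical in every zone and the zone head losses add (resistances L/K in series).
Σ(L/K) = 163/104 + 163/0.536 + 367/1.29 = 1.567 + 304.1 + 284.5 = 590.2 d
K_eq = L_total / Σ(L/K) = 693 / 590.2 = 1.174 m/d
q = K_eq · i = 1.174 × 0.012 = 0.01409 m/d (same in every zone)
Zone A: v = q/n = 0.01409/0.33 = 0.04270 m/d → t_A = 163/0.04270 = 3817 d
Zone B: v = q/n = 0.01409/0.38 = 0.03708 m/d → t_B = 163/0.03708 = 4396 d
Zone C: v = q/n = 0.01409/0.10 = 0.1409 m/d → t_C = 367/0.1409 = 2605 d
Total t = 3817 + 4396 + 2605 = 10820 d
   = 10820 / 365 = 29.6 yr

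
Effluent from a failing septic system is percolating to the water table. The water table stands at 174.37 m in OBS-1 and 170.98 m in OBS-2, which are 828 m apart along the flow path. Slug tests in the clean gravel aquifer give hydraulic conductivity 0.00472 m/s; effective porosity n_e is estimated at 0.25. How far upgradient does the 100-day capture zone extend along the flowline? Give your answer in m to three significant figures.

Hydraulic gradient i = (174.37 − 170.98) / 828 = 3.39 / 828 = 0.004094
K = 0.00472 m/s × 86400 s/d = 407.8 m/d
Darcy flux q = K·i = 407.8 × 0.004094 = 1.670 m/d
v = Ki/n = 407.8·0.004094/0.25 = 6.679 m/d
L = v × T = 6.679 × 100 = 667.9 m

668 m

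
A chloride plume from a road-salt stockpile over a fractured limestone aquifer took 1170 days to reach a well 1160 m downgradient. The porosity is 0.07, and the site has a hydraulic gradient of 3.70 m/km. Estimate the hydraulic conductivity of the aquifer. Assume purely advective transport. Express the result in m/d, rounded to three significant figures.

18.8 m/d

v = L / t = 1160 / 1170 = 0.9915 m/d
K = v · n / i = 0.9915 × 0.07 / 0.0037 = 18.8 m/d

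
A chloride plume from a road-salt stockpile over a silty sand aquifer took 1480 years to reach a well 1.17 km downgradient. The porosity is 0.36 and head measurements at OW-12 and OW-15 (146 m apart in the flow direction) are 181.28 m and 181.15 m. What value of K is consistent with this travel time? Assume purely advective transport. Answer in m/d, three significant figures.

Hydraulic gradient i = (181.28 − 181.15) / 146 = 0.13 / 146 = 8.904e-4
t = 1480 years = 540200 d
L = 1.17 km = 1170 m
v = L / t = 1170 / 540200 = 0.002166 m/d
K = v · n / i = 0.002166 × 0.36 / 8.904e-4 = 0.876 m/d

0.876 m/d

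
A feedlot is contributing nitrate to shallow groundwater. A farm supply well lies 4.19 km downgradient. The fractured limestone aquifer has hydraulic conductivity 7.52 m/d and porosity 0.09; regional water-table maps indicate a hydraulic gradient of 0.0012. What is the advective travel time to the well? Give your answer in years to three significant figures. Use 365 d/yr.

Darcy flux q = K·i = 7.52 × 0.0012 = 0.009024 m/d
v_s = q/n_e = 0.009024/0.09 = 0.1003 m/d
L = 4.19 km = 4190 m
t = L / v = 4190 / 0.1003 = 41790 d
   = 41790 / 365 = 114 yr

114 years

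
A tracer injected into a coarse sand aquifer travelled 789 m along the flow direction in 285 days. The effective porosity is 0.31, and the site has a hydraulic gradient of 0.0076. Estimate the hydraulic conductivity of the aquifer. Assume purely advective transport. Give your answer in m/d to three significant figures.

113 m/d

v = L / t = 789 / 285 = 2.768 m/d
K = v · n / i = 2.768 × 0.31 / 0.0076 = 113 m/d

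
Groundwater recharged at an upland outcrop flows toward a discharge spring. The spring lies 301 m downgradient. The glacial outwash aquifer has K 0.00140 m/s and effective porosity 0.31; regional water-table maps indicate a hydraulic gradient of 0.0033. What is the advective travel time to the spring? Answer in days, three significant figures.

K = 0.00140 m/s × 86400 s/d = 121.0 m/d
Darcy flux q = K·i = 121.0 × 0.0033 = 0.3992 m/d
Seepage velocity v = q / n = 0.3992 / 0.31 = 1.288 m/d
t = L / v = 301 / 1.288 = 233.8 d

234 days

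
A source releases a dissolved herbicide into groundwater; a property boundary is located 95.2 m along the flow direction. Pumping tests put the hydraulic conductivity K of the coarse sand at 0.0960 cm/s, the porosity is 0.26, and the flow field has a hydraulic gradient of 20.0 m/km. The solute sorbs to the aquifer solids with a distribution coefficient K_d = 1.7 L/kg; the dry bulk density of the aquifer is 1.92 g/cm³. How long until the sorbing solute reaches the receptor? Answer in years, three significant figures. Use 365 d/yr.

K = 0.0960 cm/s × 864 = 82.94 m/d
q = Ki = 82.94 × 0.020 = 1.659 m/d
Seepage velocity v = q / n = 1.659 / 0.26 = 6.380 m/d
Retardation R = 1 + ρ_b·K_d/n = 1 + 1.92×1.7/0.26 = 13.55
Contaminant velocity v_c = v/R = 6.380/13.55 = 0.4707 m/d
t = L/v_c = 95.2/0.4707 = 202.2 d
   = 202.2/365 = 0.554 yr

0.554 years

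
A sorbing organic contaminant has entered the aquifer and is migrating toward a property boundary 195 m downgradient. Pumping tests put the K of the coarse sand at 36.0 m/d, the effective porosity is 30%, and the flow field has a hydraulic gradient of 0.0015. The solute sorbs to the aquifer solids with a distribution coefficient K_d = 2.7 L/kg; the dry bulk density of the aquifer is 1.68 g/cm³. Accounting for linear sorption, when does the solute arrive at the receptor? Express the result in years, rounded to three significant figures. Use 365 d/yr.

47.8 years

Darcy flux q = K·i = 36.0 × 0.0015 = 0.05400 m/d
Average linear velocity = 0.05400 / 0.30 = 0.1800 m/d
Retardation R = 1 + ρ_b·K_d/n = 1 + 1.68×2.7/0.30 = 16.12
Contaminant velocity v_c = v/R = 0.1800/16.12 = 0.01117 m/d
t = L/v_c = 195/0.01117 = 17460 d
   = 17460/365 = 47.8 yr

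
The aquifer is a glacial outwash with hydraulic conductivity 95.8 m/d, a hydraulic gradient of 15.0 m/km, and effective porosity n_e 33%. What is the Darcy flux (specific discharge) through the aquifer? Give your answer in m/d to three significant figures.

1.44 m/d

q = Ki = 95.8 × 0.015 = 1.437 m/d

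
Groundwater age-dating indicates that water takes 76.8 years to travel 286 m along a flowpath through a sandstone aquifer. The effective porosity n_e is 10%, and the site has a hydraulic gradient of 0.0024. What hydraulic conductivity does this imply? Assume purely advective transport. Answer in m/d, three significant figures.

t = 76.8 years = 28030 d
v = L / t = 286 / 28030 = 0.01020 m/d
K = v · n / i = 0.01020 × 0.10 / 0.0024 = 0.425 m/d

0.425 m/d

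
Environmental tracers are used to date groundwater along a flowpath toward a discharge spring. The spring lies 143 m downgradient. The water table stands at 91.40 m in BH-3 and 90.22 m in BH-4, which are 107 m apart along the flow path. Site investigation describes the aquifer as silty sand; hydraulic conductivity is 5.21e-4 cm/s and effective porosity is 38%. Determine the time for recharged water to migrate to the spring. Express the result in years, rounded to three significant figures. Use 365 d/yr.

30.0 years

Hydraulic gradient i = (91.40 − 90.22) / 107 = 1.18 / 107 = 0.01103
K = 5.21e-4 cm/s × 864 = 0.4501 m/d
Darcy flux q = K·i = 0.4501 × 0.01103 = 0.004964 m/d
v_s = q/n_e = 0.004964/0.38 = 0.01306 m/d
t = L / v = 143 / 0.01306 = 10950 d
   = 10950 / 365 = 30.0 yr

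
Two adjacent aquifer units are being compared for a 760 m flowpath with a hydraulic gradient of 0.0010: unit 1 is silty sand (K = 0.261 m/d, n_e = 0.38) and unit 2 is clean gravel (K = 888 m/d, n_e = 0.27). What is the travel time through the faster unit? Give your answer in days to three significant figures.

Unit 1 (silty sand): v = 0.261×0.0010/0.38 = 6.868e-4 m/d, t = 760/6.868e-4 = 1.107e6 d
Unit 2 (clean gravel): v = 888×0.0010/0.27 = 3.289 m/d, t = 760/3.289 = 231.1 d
Faster unit: t = 231 d

231 days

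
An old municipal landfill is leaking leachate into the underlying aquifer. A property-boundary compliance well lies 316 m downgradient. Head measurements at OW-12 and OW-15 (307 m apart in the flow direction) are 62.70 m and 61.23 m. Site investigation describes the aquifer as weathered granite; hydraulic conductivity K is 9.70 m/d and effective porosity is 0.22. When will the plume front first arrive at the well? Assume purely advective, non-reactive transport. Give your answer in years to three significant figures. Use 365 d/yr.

4.10 years

Hydraulic gradient i = (62.70 − 61.23) / 307 = 1.47 / 307 = 0.004788
Darcy flux q = K·i = 9.70 × 0.004788 = 0.04645 m/d
v_s = q/n_e = 0.04645/0.22 = 0.2111 m/d
t = L / v = 316 / 0.2111 = 1497 d
   = 1497 / 365 = 4.10 yr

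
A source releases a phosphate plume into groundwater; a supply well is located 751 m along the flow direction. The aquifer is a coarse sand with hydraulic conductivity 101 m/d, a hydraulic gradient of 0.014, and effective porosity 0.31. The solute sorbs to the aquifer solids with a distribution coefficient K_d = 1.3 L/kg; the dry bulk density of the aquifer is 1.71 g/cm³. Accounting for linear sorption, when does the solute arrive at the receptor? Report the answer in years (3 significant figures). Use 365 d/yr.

3.69 years

Specific discharge q = 101 × 0.014 = 1.414 m/d
Average linear velocity = 1.414 / 0.31 = 4.561 m/d
Retardation R = 1 + ρ_b·K_d/n = 1 + 1.71×1.3/0.31 = 8.171
Contaminant velocity v_c = v/R = 4.561/8.171 = 0.5582 m/d
t = L/v_c = 751/0.5582 = 1345 d
   = 1345/365 = 3.69 yr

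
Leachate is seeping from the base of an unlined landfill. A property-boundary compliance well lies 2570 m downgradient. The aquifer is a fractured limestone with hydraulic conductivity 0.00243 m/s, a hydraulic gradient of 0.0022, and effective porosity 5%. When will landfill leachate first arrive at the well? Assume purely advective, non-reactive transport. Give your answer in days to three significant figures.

K = 0.00243 m/s × 86400 s/d = 210.0 m/d
Specific discharge q = 210.0 × 0.0022 = 0.4619 m/d
v_s = q/n_e = 0.4619/0.05 = 9.238 m/d
t = L / v = 2570 / 9.238 = 278.2 d

278 days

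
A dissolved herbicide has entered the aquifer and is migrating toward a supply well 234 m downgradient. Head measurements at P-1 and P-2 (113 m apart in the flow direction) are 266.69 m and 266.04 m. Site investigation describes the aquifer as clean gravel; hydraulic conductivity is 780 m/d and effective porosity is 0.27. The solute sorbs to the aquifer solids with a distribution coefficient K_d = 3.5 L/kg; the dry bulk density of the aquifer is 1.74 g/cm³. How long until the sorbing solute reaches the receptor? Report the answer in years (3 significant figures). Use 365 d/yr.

0.909 years

Hydraulic gradient i = (266.69 − 266.04) / 113 = 0.65 / 113 = 0.005752
Specific discharge q = 780 × 0.005752 = 4.487 m/d
v = Ki/n = 780·0.005752/0.27 = 16.62 m/d
Retardation R = 1 + ρ_b·K_d/n = 1 + 1.74×3.5/0.27 = 23.56
Contaminant velocity v_c = v/R = 16.62/23.56 = 0.7055 m/d
t = L/v_c = 234/0.7055 = 331.7 d
   = 331.7/365 = 0.909 yr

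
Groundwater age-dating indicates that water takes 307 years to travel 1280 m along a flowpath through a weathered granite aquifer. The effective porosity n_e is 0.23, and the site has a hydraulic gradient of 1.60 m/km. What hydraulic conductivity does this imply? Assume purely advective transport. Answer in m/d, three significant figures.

1.64 m/d

t = 307 years = 112100 d
v = L / t = 1280 / 112100 = 0.01142 m/d
K = v · n / i = 0.01142 × 0.23 / 0.0016 = 1.64 m/d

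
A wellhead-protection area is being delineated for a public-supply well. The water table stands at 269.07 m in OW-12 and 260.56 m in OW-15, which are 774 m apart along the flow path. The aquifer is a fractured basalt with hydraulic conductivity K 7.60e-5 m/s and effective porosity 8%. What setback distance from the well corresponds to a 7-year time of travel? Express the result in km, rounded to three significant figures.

Hydraulic gradient i = (269.07 − 260.56) / 774 = 8.51 / 774 = 0.01099
K = 7.60e-5 m/s × 86400 s/d = 6.566 m/d
Darcy flux q = K·i = 6.566 × 0.01099 = 0.07220 m/d
Seepage velocity v = q / n = 0.07220 / 0.08 = 0.9025 m/d
T = 7 yr × 365 = 2555 d
L = v × T = 0.9025 × 2555 = 2306 m
   = 2.31 km

2.31 km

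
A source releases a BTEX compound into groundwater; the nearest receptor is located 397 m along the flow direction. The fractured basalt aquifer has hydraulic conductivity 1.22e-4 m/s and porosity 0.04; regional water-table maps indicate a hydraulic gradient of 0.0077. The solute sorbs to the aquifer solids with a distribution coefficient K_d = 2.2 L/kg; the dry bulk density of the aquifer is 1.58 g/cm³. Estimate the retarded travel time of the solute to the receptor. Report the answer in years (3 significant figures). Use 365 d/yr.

47.1 years

K = 1.22e-4 m/s × 86400 s/d = 10.54 m/d
q = Ki = 10.54 × 0.0077 = 0.08116 m/d
v = Ki/n = 10.54·0.0077/0.04 = 2.029 m/d
Retardation R = 1 + ρ_b·K_d/n = 1 + 1.58×2.2/0.04 = 87.90
Contaminant velocity v_c = v/R = 2.029/87.90 = 0.02308 m/d
t = L/v_c = 397/0.02308 = 17200 d
   = 17200/365 = 47.1 yr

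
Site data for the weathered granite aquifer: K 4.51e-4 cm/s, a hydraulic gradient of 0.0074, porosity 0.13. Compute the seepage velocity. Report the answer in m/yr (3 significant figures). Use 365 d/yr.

8.10 m/yr

K = 4.51e-4 cm/s × 864 = 0.3897 m/d
Darcy flux q = K·i = 0.3897 × 0.0074 = 0.002884 m/d
Seepage velocity v = q / n = 0.002884 / 0.13 = 0.02218 m/d
   = 0.02218 × 365 = 8.10 m/yr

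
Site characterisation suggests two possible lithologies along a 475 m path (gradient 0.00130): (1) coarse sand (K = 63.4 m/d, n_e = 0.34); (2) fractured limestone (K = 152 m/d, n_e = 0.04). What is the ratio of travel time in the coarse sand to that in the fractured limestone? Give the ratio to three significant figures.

Unit 1 (coarse sand): v = 63.4×0.0013/0.34 = 0.2424 m/d, t = 475/0.2424 = 1959 d
Unit 2 (fractured limestone): v = 152×0.0013/0.04 = 4.940 m/d, t = 475/4.940 = 96.15 d
t(coarse sand) / t(fractured limestone) = 1959/96.15 = 20.4

20.4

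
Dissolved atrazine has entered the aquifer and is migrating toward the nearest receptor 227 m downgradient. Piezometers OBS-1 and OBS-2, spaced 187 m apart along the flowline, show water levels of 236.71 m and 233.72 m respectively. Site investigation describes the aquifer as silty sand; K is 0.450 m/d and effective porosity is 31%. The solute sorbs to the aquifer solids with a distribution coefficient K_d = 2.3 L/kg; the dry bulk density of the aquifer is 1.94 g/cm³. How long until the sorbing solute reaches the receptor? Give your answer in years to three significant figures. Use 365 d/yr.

Hydraulic gradient i = (236.71 − 233.72) / 187 = 2.99 / 187 = 0.01599
q = Ki = 0.450 × 0.01599 = 0.007195 m/d
v_s = q/n_e = 0.007195/0.31 = 0.02321 m/d
Retardation R = 1 + ρ_b·K_d/n = 1 + 1.94×2.3/0.31 = 15.39
Contaminant velocity v_c = v/R = 0.02321/15.39 = 0.001508 m/d
t = L/v_c = 227/0.001508 = 150600 d
   = 150600/365 = 412 yr

412 years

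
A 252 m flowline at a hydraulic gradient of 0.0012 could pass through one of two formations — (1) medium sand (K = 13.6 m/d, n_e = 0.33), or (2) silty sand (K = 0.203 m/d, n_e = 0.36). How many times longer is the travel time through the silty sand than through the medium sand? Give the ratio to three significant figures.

Unit 1 (medium sand): v = 13.6×0.0012/0.33 = 0.04945 m/d, t = 252/0.04945 = 5096 d
Unit 2 (silty sand): v = 0.203×0.0012/0.36 = 6.767e-4 m/d, t = 252/6.767e-4 = 372400 d
t(silty sand) / t(medium sand) = 372400/5096 = 73.1

73.1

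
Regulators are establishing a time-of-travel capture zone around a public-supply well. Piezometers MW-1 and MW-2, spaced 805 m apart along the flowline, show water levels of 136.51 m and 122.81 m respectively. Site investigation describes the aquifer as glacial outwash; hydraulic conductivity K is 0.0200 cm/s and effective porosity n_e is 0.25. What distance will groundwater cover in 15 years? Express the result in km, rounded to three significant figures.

6.44 km

Hydraulic gradient i = (136.51 − 122.81) / 805 = 13.70 / 805 = 0.01702
K = 0.0200 cm/s × 864 = 17.28 m/d
Specific discharge q = 17.28 × 0.01702 = 0.2941 m/d
v = Ki/n = 17.28·0.01702/0.25 = 1.176 m/d
T = 15 yr × 365 = 5475 d
L = v × T = 1.176 × 5475 = 6440 m
   = 6.44 km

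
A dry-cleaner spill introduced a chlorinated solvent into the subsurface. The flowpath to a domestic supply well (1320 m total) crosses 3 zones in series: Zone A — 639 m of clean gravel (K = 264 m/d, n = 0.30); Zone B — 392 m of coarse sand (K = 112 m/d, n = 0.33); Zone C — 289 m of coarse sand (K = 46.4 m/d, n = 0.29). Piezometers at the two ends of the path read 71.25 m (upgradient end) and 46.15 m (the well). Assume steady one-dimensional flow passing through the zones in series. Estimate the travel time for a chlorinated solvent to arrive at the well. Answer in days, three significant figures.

Total head drop ΔH = 71.25 − 46.15 = 25.10 m
Steady 1-D flow in series ⇒ the Darcy flux q is identical in every zone and the zone head losses add (resistances L/K in series).
Σ(L/K) = 639/264 + 392/112 + 289/46.4 = 2.420 + 3.500 + 6.228 = 12.15 d
q = ΔH / Σ(L/K) = 25.10 / 12.15 = 2.066 m/d (same in every zone)
Zone A: v = q/n = 2.066/0.30 = 6.887 m/d → t_A = 639/6.887 = 92.79 d
Zone B: v = q/n = 2.066/0.33 = 6.261 m/d → t_B = 392/6.261 = 62.61 d
Zone C: v = q/n = 2.066/0.29 = 7.124 m/d → t_C = 289/7.124 = 40.57 d
Total t = 92.79 + 62.61 + 40.57 = 196.0 d

196 days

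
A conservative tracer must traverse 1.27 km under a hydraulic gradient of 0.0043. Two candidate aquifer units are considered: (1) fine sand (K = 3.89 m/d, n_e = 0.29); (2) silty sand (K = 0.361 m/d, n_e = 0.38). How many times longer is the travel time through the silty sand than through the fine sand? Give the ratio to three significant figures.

Unit 1 (fine sand): v = 3.89×0.0043/0.29 = 0.05768 m/d, t = 1270/0.05768 = 22020 d
Unit 2 (silty sand): v = 0.361×0.0043/0.38 = 0.004085 m/d, t = 1270/0.004085 = 310900 d
t(silty sand) / t(fine sand) = 310900/22020 = 14.1

14.1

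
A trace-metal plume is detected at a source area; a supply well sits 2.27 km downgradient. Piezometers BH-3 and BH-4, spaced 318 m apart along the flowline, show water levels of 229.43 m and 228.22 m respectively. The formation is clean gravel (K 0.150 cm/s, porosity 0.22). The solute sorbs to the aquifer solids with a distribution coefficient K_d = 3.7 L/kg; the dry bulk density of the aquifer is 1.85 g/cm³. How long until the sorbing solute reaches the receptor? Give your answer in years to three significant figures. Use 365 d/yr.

89.1 years

Hydraulic gradient i = (229.43 − 228.22) / 318 = 1.21 / 318 = 0.003805
K = 0.150 cm/s × 864 = 129.6 m/d
q = Ki = 129.6 × 0.003805 = 0.4931 m/d
v_s = q/n_e = 0.4931/0.22 = 2.242 m/d
Retardation R = 1 + ρ_b·K_d/n = 1 + 1.85×3.7/0.22 = 32.11
Contaminant velocity v_c = v/R = 2.242/32.11 = 0.06980 m/d
L = 2.27 km = 2270 m
t = L/v_c = 2270/0.06980 = 32520 d
   = 32520/365 = 89.1 yr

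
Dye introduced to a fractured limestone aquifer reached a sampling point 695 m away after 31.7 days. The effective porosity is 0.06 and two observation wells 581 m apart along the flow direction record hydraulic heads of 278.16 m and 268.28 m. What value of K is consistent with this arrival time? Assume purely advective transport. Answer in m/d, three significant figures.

77.4 m/d

Hydraulic gradient i = (278.16 − 268.28) / 581 = 9.88 / 581 = 0.01701
v = L / t = 695 / 31.7 = 21.92 m/d
K = v · n / i = 21.92 × 0.06 / 0.01701 = 77.4 m/d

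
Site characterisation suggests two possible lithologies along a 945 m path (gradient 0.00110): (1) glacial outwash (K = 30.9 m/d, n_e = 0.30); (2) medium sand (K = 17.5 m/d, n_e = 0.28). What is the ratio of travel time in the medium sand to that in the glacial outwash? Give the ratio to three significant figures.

1.65

Unit 1 (glacial outwash): v = 30.9×0.0011/0.30 = 0.1133 m/d, t = 945/0.1133 = 8341 d
Unit 2 (medium sand): v = 17.5×0.0011/0.28 = 0.06875 m/d, t = 945/0.06875 = 13750 d
t(medium sand) / t(glacial outwash) = 13750/8341 = 1.65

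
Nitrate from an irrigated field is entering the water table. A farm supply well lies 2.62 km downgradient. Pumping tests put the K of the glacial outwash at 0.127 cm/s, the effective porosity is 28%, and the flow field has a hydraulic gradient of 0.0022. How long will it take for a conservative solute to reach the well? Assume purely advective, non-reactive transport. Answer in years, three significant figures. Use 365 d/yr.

8.33 years

K = 0.127 cm/s × 864 = 109.7 m/d
Specific discharge q = 109.7 × 0.0022 = 0.2414 m/d
Average linear velocity = 0.2414 / 0.28 = 0.8621 m/d
L = 2.62 km = 2620 m
t = L / v = 2620 / 0.8621 = 3039 d
   = 3039 / 365 = 8.33 yr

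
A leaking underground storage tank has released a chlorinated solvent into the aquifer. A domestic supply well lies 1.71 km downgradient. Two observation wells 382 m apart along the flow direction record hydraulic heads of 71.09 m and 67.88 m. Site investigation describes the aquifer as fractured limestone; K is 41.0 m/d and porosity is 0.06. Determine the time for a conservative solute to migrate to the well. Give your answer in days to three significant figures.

Hydraulic gradient i = (71.09 − 67.88) / 382 = 3.21 / 382 = 0.008403
Specific discharge q = 41.0 × 0.008403 = 0.3445 m/d
v = Ki/n = 41.0·0.008403/0.06 = 5.742 m/d
L = 1.71 km = 1710 m
t = L / v = 1710 / 5.742 = 297.8 d

298 days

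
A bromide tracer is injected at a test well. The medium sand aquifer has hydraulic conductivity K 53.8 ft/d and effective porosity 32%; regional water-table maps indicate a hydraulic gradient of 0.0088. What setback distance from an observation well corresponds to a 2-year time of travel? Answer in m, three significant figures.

329 m

K = 53.8 ft/d × 0.3048 = 16.40 m/d
q = Ki = 16.40 × 0.0088 = 0.1443 m/d
v_s = q/n_e = 0.1443/0.32 = 0.4510 m/d
T = 2 yr × 365 = 730 d
L = v × T = 0.4510 × 730 = 329.2 m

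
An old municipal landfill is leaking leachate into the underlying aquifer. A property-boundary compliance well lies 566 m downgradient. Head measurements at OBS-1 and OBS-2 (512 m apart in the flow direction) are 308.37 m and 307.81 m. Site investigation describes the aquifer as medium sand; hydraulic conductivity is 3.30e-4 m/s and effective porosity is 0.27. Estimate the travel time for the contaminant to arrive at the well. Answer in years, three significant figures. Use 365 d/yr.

Hydraulic gradient i = (308.37 − 307.81) / 512 = 0.56 / 512 = 0.001094
K = 3.30e-4 m/s × 86400 s/d = 28.51 m/d
q = Ki = 28.51 × 0.001094 = 0.03119 m/d
v = Ki/n = 28.51·0.001094/0.27 = 0.1155 m/d
t = L / v = 566 / 0.1155 = 4900 d
   = 4900 / 365 = 13.4 yr

13.4 years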